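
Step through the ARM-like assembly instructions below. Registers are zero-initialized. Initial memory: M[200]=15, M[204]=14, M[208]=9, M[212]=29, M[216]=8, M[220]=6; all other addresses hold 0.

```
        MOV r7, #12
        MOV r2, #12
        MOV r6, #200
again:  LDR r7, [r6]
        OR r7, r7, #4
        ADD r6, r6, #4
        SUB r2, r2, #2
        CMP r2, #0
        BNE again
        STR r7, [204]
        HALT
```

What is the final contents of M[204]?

6

after MOV r7, #12: r7=12
after MOV r2, #12: r2=12
after MOV r6, #200: r6=200
after LDR r7, [r6]: r7=M[200]=15
after OR r7, r7, #4: r7=15|4=15
after ADD r6, r6, #4: r6=200+4=204
after SUB r2, r2, #2: r2=12-2=10
CMP r2, #0  (cmp 10,0)
BNE again: taken
after LDR r7, [r6]: r7=M[204]=14
after OR r7, r7, #4: r7=14|4=14
after ADD r6, r6, #4: r6=204+4=208
after SUB r2, r2, #2: r2=10-2=8
CMP r2, #0  (cmp 8,0)
BNE again: taken
after LDR r7, [r6]: r7=M[208]=9
after OR r7, r7, #4: r7=9|4=13
after ADD r6, r6, #4: r6=208+4=212
after SUB r2, r2, #2: r2=8-2=6
CMP r2, #0  (cmp 6,0)
BNE again: taken
after LDR r7, [r6]: r7=M[212]=29
after OR r7, r7, #4: r7=29|4=29
after ADD r6, r6, #4: r6=212+4=216
after SUB r2, r2, #2: r2=6-2=4
CMP r2, #0  (cmp 4,0)
BNE again: taken
after LDR r7, [r6]: r7=M[216]=8
after OR r7, r7, #4: r7=8|4=12
after ADD r6, r6, #4: r6=216+4=220
after SUB r2, r2, #2: r2=4-2=2
CMP r2, #0  (cmp 2,0)
BNE again: taken
after LDR r7, [r6]: r7=M[220]=6
after OR r7, r7, #4: r7=6|4=6
after ADD r6, r6, #4: r6=220+4=224
after SUB r2, r2, #2: r2=2-2=0
CMP r2, #0  (cmp 0,0)
BNE again: not taken
STR r7, [204] → M[204]=6
halt.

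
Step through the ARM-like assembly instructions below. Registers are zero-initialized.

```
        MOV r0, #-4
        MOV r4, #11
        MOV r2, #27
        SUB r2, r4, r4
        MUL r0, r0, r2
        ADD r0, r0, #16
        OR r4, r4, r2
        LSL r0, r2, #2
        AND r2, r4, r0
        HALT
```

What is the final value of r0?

0

MOV r0, #-4 → r0=-4
MOV r4, #11 → r4=11
MOV r2, #27 → r2=27
SUB r2, r4, r4 → r2=11-11=0
MUL r0, r0, r2 → r0=(-4)*0=0
ADD r0, r0, #16 → r0=0+16=16
OR r4, r4, r2 → r4=11|0=11
LSL r0, r2, #2 → r0=0<<2=0
AND r2, r4, r0 → r2=11&0=0
halt.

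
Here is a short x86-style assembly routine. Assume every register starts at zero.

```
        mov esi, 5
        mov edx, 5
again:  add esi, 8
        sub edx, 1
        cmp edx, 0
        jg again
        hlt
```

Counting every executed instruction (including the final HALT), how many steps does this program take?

23

esi=5
edx=5
esi=5+8=13
edx=5-1=4
cmp edx, 0  (cmp 4,0)
jg again: taken
esi=13+8=21
edx=4-1=3
cmp edx, 0  (cmp 3,0)
jg again: taken
esi=21+8=29
edx=3-1=2
cmp edx, 0  (cmp 2,0)
jg again: taken
esi=29+8=37
edx=2-1=1
cmp edx, 0  (cmp 1,0)
jg again: taken
esi=37+8=45
edx=1-1=0
cmp edx, 0  (cmp 0,0)
jg again: not taken
halt.
Total executed instructions: 23.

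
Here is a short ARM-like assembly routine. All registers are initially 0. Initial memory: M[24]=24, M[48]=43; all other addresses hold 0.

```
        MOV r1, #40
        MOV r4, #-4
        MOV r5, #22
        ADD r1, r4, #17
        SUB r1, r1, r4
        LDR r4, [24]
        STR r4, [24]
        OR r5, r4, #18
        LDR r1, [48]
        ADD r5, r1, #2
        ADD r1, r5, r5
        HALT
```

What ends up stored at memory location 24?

MOV r1, #40 → r1=40
MOV r4, #-4 → r4=-4
MOV r5, #22 → r5=22
ADD r1, r4, #17 → r1=(-4)+17=13
SUB r1, r1, r4 → r1=13-(-4)=17
LDR r4, [24] → r4=M[24]=24
STR r4, [24] → M[24]=24
OR r5, r4, #18 → r5=24|18=26
LDR r1, [48] → r1=M[48]=43
ADD r5, r1, #2 → r5=43+2=45
ADD r1, r5, r5 → r1=45+45=90
halt.

24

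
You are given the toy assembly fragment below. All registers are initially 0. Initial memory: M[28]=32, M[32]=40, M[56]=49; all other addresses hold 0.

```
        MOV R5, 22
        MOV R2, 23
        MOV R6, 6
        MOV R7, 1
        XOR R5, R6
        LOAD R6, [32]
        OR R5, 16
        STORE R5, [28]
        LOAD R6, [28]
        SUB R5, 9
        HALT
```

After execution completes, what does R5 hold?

7

MOV R5, 22 → R5=22
MOV R2, 23 → R2=23
MOV R6, 6 → R6=6
MOV R7, 1 → R7=1
XOR R5, R6 → R5=22^6=16
LOAD R6, [32] → R6=M[32]=40
OR R5, 16 → R5=16|16=16
STORE R5, [28] → M[28]=16
LOAD R6, [28] → R6=M[28]=16
SUB R5, 9 → R5=16-9=7
halt.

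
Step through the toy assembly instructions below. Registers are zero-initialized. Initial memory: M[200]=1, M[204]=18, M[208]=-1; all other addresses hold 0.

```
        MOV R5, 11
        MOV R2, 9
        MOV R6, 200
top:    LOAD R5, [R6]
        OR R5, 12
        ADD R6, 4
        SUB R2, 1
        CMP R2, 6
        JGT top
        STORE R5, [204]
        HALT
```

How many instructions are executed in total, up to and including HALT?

23

after MOV R5, 11: R5=11
after MOV R2, 9: R2=9
after MOV R6, 200: R6=200
after LOAD R5, [R6]: R5=M[200]=1
after OR R5, 12: R5=1|12=13
after ADD R6, 4: R6=200+4=204
after SUB R2, 1: R2=9-1=8
CMP R2, 6  (cmp 8,6)
JGT top: taken
after LOAD R5, [R6]: R5=M[204]=18
after OR R5, 12: R5=18|12=30
after ADD R6, 4: R6=204+4=208
after SUB R2, 1: R2=8-1=7
CMP R2, 6  (cmp 7,6)
JGT top: taken
after LOAD R5, [R6]: R5=M[208]=-1
after OR R5, 12: R5=(-1)|12=-1
after ADD R6, 4: R6=208+4=212
after SUB R2, 1: R2=7-1=6
CMP R2, 6  (cmp 6,6)
JGT top: not taken
STORE R5, [204] → M[204]=-1
halt.
Total executed instructions: 23.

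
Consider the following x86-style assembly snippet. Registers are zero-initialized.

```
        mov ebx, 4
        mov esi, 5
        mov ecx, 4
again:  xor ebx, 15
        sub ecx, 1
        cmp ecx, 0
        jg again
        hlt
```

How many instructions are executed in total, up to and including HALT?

20

mov ebx, 4 → ebx=4
mov esi, 5 → esi=5
mov ecx, 4 → ecx=4
xor ebx, 15 → ebx=4^15=11
sub ecx, 1 → ecx=4-1=3
cmp ecx, 0  (cmp 3,0)
jg again: taken
xor ebx, 15 → ebx=11^15=4
sub ecx, 1 → ecx=3-1=2
cmp ecx, 0  (cmp 2,0)
jg again: taken
xor ebx, 15 → ebx=4^15=11
sub ecx, 1 → ecx=2-1=1
cmp ecx, 0  (cmp 1,0)
jg again: taken
xor ebx, 15 → ebx=11^15=4
sub ecx, 1 → ecx=1-1=0
cmp ecx, 0  (cmp 0,0)
jg again: not taken
halt.
Total executed instructions: 20.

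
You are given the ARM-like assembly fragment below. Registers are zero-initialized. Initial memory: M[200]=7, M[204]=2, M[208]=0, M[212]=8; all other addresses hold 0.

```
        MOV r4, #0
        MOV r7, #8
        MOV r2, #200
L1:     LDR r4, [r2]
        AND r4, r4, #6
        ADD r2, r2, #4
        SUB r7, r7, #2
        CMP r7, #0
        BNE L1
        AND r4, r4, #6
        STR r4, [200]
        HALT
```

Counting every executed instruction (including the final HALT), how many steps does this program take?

r4=0
r7=8
r2=200
r4=M[200]=7
r4=7&6=6
r2=200+4=204
r7=8-2=6
CMP r7, #0  (cmp 6,0)
BNE L1: taken
r4=M[204]=2
r4=2&6=2
r2=204+4=208
r7=6-2=4
CMP r7, #0  (cmp 4,0)
BNE L1: taken
r4=M[208]=0
r4=0&6=0
r2=208+4=212
r7=4-2=2
CMP r7, #0  (cmp 2,0)
BNE L1: taken
r4=M[212]=8
r4=8&6=0
r2=212+4=216
r7=2-2=0
CMP r7, #0  (cmp 0,0)
BNE L1: not taken
r4=0&6=0
STR r4, [200] → M[200]=0
halt.
Total executed instructions: 30.

30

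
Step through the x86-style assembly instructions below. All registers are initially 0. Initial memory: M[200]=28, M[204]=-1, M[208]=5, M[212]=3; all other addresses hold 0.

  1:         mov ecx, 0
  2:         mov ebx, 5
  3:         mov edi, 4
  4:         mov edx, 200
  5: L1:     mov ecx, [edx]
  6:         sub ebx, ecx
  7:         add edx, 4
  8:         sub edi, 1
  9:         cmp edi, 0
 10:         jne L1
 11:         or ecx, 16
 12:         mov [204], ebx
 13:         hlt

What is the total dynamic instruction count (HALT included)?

31

ecx=0
ebx=5
edi=4
edx=200
ecx=M[200]=28
ebx=5-28=-23
edx=200+4=204
edi=4-1=3
cmp edi, 0  (cmp 3,0)
jne L1: taken
ecx=M[204]=-1
ebx=(-23)-(-1)=-22
edx=204+4=208
edi=3-1=2
cmp edi, 0  (cmp 2,0)
jne L1: taken
ecx=M[208]=5
ebx=(-22)-5=-27
edx=208+4=212
edi=2-1=1
cmp edi, 0  (cmp 1,0)
jne L1: taken
ecx=M[212]=3
ebx=(-27)-3=-30
edx=212+4=216
edi=1-1=0
cmp edi, 0  (cmp 0,0)
jne L1: not taken
ecx=3|16=19
mov [204], ebx → M[204]=-30
halt.
Total executed instructions: 31.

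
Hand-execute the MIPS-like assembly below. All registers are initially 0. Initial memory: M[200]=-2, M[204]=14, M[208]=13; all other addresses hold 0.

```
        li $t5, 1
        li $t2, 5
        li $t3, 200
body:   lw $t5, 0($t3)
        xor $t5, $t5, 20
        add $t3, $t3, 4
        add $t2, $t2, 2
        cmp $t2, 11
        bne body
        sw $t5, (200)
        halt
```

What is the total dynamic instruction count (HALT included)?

23

$t5=1
$t2=5
$t3=200
$t5=M[200]=-2
$t5=(-2)^20=-22
$t3=200+4=204
$t2=5+2=7
cmp $t2, 11  (cmp 7,11)
bne body: taken
$t5=M[204]=14
$t5=14^20=26
$t3=204+4=208
$t2=7+2=9
cmp $t2, 11  (cmp 9,11)
bne body: taken
$t5=M[208]=13
$t5=13^20=25
$t3=208+4=212
$t2=9+2=11
cmp $t2, 11  (cmp 11,11)
bne body: not taken
sw $t5, (200) → M[200]=25
halt.
Total executed instructions: 23.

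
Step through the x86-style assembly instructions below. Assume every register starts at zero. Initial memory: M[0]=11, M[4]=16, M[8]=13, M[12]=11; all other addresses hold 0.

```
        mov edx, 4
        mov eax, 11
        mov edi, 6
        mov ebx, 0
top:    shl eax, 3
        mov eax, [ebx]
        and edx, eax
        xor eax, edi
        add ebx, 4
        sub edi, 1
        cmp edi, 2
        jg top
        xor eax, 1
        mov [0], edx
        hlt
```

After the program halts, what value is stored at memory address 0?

edx=4
eax=11
edi=6
ebx=0
eax=11<<3=88
eax=M[0]=11
edx=4&11=0
eax=11^6=13
ebx=0+4=4
edi=6-1=5
cmp edi, 2  (cmp 5,2)
jg top: taken
eax=13<<3=104
eax=M[4]=16
edx=0&16=0
eax=16^5=21
ebx=4+4=8
edi=5-1=4
cmp edi, 2  (cmp 4,2)
jg top: taken
eax=21<<3=168
eax=M[8]=13
edx=0&13=0
eax=13^4=9
ebx=8+4=12
edi=4-1=3
cmp edi, 2  (cmp 3,2)
jg top: taken
eax=9<<3=72
eax=M[12]=11
edx=0&11=0
eax=11^3=8
ebx=12+4=16
edi=3-1=2
cmp edi, 2  (cmp 2,2)
jg top: not taken
eax=8^1=9
mov [0], edx → M[0]=0
halt.

0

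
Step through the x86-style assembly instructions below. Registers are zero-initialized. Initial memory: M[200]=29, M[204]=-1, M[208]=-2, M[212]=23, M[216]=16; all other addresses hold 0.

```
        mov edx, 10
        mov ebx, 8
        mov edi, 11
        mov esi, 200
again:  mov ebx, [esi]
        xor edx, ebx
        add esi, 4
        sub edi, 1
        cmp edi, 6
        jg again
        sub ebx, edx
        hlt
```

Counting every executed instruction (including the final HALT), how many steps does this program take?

mov edx, 10 → edx=10
mov ebx, 8 → ebx=8
mov edi, 11 → edi=11
mov esi, 200 → esi=200
mov ebx, [esi] → ebx=M[200]=29
xor edx, ebx → edx=10^29=23
add esi, 4 → esi=200+4=204
sub edi, 1 → edi=11-1=10
cmp edi, 6  (cmp 10,6)
jg again: taken
mov ebx, [esi] → ebx=M[204]=-1
xor edx, ebx → edx=23^(-1)=-24
add esi, 4 → esi=204+4=208
sub edi, 1 → edi=10-1=9
cmp edi, 6  (cmp 9,6)
jg again: taken
mov ebx, [esi] → ebx=M[208]=-2
xor edx, ebx → edx=(-24)^(-2)=22
add esi, 4 → esi=208+4=212
sub edi, 1 → edi=9-1=8
cmp edi, 6  (cmp 8,6)
jg again: taken
mov ebx, [esi] → ebx=M[212]=23
xor edx, ebx → edx=22^23=1
add esi, 4 → esi=212+4=216
sub edi, 1 → edi=8-1=7
cmp edi, 6  (cmp 7,6)
jg again: taken
mov ebx, [esi] → ebx=M[216]=16
xor edx, ebx → edx=1^16=17
add esi, 4 → esi=216+4=220
sub edi, 1 → edi=7-1=6
cmp edi, 6  (cmp 6,6)
jg again: not taken
sub ebx, edx → ebx=16-17=-1
halt.
Total executed instructions: 36.

36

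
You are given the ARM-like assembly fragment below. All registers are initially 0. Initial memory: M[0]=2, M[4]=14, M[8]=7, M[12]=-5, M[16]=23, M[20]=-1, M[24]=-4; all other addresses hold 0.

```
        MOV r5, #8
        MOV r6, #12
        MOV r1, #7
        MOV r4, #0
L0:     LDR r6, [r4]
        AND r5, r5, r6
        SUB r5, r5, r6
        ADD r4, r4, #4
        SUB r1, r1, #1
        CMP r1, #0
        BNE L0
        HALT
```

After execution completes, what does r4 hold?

after MOV r5, #8: r5=8
after MOV r6, #12: r6=12
after MOV r1, #7: r1=7
after MOV r4, #0: r4=0
after LDR r6, [r4]: r6=M[0]=2
after AND r5, r5, r6: r5=8&2=0
after SUB r5, r5, r6: r5=0-2=-2
after ADD r4, r4, #4: r4=0+4=4
after SUB r1, r1, #1: r1=7-1=6
CMP r1, #0  (cmp 6,0)
BNE L0: taken
after LDR r6, [r4]: r6=M[4]=14
after AND r5, r5, r6: r5=(-2)&14=14
after SUB r5, r5, r6: r5=14-14=0
after ADD r4, r4, #4: r4=4+4=8
after SUB r1, r1, #1: r1=6-1=5
CMP r1, #0  (cmp 5,0)
BNE L0: taken
after LDR r6, [r4]: r6=M[8]=7
after AND r5, r5, r6: r5=0&7=0
after SUB r5, r5, r6: r5=0-7=-7
after ADD r4, r4, #4: r4=8+4=12
after SUB r1, r1, #1: r1=5-1=4
CMP r1, #0  (cmp 4,0)
BNE L0: taken
after LDR r6, [r4]: r6=M[12]=-5
after AND r5, r5, r6: r5=(-7)&(-5)=-7
after SUB r5, r5, r6: r5=(-7)-(-5)=-2
after ADD r4, r4, #4: r4=12+4=16
after SUB r1, r1, #1: r1=4-1=3
CMP r1, #0  (cmp 3,0)
BNE L0: taken
after LDR r6, [r4]: r6=M[16]=23
after AND r5, r5, r6: r5=(-2)&23=22
after SUB r5, r5, r6: r5=22-23=-1
after ADD r4, r4, #4: r4=16+4=20
after SUB r1, r1, #1: r1=3-1=2
CMP r1, #0  (cmp 2,0)
BNE L0: taken
after LDR r6, [r4]: r6=M[20]=-1
after AND r5, r5, r6: r5=(-1)&(-1)=-1
after SUB r5, r5, r6: r5=(-1)-(-1)=0
after ADD r4, r4, #4: r4=20+4=24
after SUB r1, r1, #1: r1=2-1=1
CMP r1, #0  (cmp 1,0)
BNE L0: taken
after LDR r6, [r4]: r6=M[24]=-4
after AND r5, r5, r6: r5=0&(-4)=0
after SUB r5, r5, r6: r5=0-(-4)=4
after ADD r4, r4, #4: r4=24+4=28
after SUB r1, r1, #1: r1=1-1=0
CMP r1, #0  (cmp 0,0)
BNE L0: not taken
halt.

28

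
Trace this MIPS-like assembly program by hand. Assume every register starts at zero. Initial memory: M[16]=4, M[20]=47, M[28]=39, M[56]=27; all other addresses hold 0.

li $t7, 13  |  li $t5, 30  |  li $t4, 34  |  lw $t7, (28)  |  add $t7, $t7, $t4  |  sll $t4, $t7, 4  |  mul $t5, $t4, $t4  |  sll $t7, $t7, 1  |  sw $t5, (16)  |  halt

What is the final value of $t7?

$t7=13
$t5=30
$t4=34
$t7=M[28]=39
$t7=39+34=73
$t4=73<<4=1168
$t5=1168*1168=1364224
$t7=73<<1=146
sw $t5, (16) → M[16]=1364224
halt.

146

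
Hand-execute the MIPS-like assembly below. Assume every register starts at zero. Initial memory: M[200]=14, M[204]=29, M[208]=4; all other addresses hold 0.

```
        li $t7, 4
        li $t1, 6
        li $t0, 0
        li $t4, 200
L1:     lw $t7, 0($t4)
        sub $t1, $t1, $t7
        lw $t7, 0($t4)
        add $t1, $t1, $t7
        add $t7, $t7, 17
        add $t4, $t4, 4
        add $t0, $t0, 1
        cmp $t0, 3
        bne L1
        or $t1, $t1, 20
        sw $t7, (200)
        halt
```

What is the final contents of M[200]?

21

after li $t7, 4: $t7=4
after li $t1, 6: $t1=6
after li $t0, 0: $t0=0
after li $t4, 200: $t4=200
after lw $t7, 0($t4): $t7=M[200]=14
after sub $t1, $t1, $t7: $t1=6-14=-8
after lw $t7, 0($t4): $t7=M[200]=14
after add $t1, $t1, $t7: $t1=(-8)+14=6
after add $t7, $t7, 17: $t7=14+17=31
after add $t4, $t4, 4: $t4=200+4=204
after add $t0, $t0, 1: $t0=0+1=1
cmp $t0, 3  (cmp 1,3)
bne L1: taken
after lw $t7, 0($t4): $t7=M[204]=29
after sub $t1, $t1, $t7: $t1=6-29=-23
after lw $t7, 0($t4): $t7=M[204]=29
after add $t1, $t1, $t7: $t1=(-23)+29=6
after add $t7, $t7, 17: $t7=29+17=46
after add $t4, $t4, 4: $t4=204+4=208
after add $t0, $t0, 1: $t0=1+1=2
cmp $t0, 3  (cmp 2,3)
bne L1: taken
after lw $t7, 0($t4): $t7=M[208]=4
after sub $t1, $t1, $t7: $t1=6-4=2
after lw $t7, 0($t4): $t7=M[208]=4
after add $t1, $t1, $t7: $t1=2+4=6
after add $t7, $t7, 17: $t7=4+17=21
after add $t4, $t4, 4: $t4=208+4=212
after add $t0, $t0, 1: $t0=2+1=3
cmp $t0, 3  (cmp 3,3)
bne L1: not taken
after or $t1, $t1, 20: $t1=6|20=22
sw $t7, (200) → M[200]=21
halt.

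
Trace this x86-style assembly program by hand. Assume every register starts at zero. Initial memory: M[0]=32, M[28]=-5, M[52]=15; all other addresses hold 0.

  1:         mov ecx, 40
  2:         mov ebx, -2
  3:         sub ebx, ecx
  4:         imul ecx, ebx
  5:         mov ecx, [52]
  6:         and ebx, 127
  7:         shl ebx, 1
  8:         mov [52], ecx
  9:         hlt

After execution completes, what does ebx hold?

172

ecx=40
ebx=-2
ebx=(-2)-40=-42
ecx=40*(-42)=-1680
ecx=M[52]=15
ebx=(-42)&127=86
ebx=86<<1=172
mov [52], ecx → M[52]=15
halt.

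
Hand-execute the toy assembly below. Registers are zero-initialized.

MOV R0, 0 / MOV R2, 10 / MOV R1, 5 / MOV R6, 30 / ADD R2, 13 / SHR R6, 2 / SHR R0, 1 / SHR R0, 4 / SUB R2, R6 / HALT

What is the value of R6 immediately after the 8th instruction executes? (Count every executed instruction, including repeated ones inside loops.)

7

R0=0
R2=10
R1=5
R6=30
R2=10+13=23
R6=30>>2=7
R0=0>>1=0
R0=0>>4=0
After step 8: R6 = 7.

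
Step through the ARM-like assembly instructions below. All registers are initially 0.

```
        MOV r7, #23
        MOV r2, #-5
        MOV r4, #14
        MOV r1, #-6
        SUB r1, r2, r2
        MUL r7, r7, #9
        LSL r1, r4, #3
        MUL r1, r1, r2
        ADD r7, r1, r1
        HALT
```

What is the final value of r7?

after MOV r7, #23: r7=23
after MOV r2, #-5: r2=-5
after MOV r4, #14: r4=14
after MOV r1, #-6: r1=-6
after SUB r1, r2, r2: r1=(-5)-(-5)=0
after MUL r7, r7, #9: r7=23*9=207
after LSL r1, r4, #3: r1=14<<3=112
after MUL r1, r1, r2: r1=112*(-5)=-560
after ADD r7, r1, r1: r7=(-560)+(-560)=-1120
halt.

-1120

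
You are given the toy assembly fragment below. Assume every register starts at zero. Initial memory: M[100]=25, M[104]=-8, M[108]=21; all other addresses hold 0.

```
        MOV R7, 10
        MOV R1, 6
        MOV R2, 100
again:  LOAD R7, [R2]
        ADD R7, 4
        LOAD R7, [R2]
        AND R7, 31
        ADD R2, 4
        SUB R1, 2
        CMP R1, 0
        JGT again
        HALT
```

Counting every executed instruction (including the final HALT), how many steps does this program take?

28

MOV R7, 10 → R7=10
MOV R1, 6 → R1=6
MOV R2, 100 → R2=100
LOAD R7, [R2] → R7=M[100]=25
ADD R7, 4 → R7=25+4=29
LOAD R7, [R2] → R7=M[100]=25
AND R7, 31 → R7=25&31=25
ADD R2, 4 → R2=100+4=104
SUB R1, 2 → R1=6-2=4
CMP R1, 0  (cmp 4,0)
JGT again: taken
LOAD R7, [R2] → R7=M[104]=-8
ADD R7, 4 → R7=(-8)+4=-4
LOAD R7, [R2] → R7=M[104]=-8
AND R7, 31 → R7=(-8)&31=24
ADD R2, 4 → R2=104+4=108
SUB R1, 2 → R1=4-2=2
CMP R1, 0  (cmp 2,0)
JGT again: taken
LOAD R7, [R2] → R7=M[108]=21
ADD R7, 4 → R7=21+4=25
LOAD R7, [R2] → R7=M[108]=21
AND R7, 31 → R7=21&31=21
ADD R2, 4 → R2=108+4=112
SUB R1, 2 → R1=2-2=0
CMP R1, 0  (cmp 0,0)
JGT again: not taken
halt.
Total executed instructions: 28.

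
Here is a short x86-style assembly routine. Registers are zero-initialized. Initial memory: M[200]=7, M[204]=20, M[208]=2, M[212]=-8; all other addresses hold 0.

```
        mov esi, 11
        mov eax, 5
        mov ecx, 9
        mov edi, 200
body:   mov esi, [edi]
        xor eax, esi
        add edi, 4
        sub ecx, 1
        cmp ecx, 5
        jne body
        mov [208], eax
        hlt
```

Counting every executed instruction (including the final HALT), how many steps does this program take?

after mov esi, 11: esi=11
after mov eax, 5: eax=5
after mov ecx, 9: ecx=9
after mov edi, 200: edi=200
after mov esi, [edi]: esi=M[200]=7
after xor eax, esi: eax=5^7=2
after add edi, 4: edi=200+4=204
after sub ecx, 1: ecx=9-1=8
cmp ecx, 5  (cmp 8,5)
jne body: taken
after mov esi, [edi]: esi=M[204]=20
after xor eax, esi: eax=2^20=22
after add edi, 4: edi=204+4=208
after sub ecx, 1: ecx=8-1=7
cmp ecx, 5  (cmp 7,5)
jne body: taken
after mov esi, [edi]: esi=M[208]=2
after xor eax, esi: eax=22^2=20
after add edi, 4: edi=208+4=212
after sub ecx, 1: ecx=7-1=6
cmp ecx, 5  (cmp 6,5)
jne body: taken
after mov esi, [edi]: esi=M[212]=-8
after xor eax, esi: eax=20^(-8)=-20
after add edi, 4: edi=212+4=216
after sub ecx, 1: ecx=6-1=5
cmp ecx, 5  (cmp 5,5)
jne body: not taken
mov [208], eax → M[208]=-20
halt.
Total executed instructions: 30.

30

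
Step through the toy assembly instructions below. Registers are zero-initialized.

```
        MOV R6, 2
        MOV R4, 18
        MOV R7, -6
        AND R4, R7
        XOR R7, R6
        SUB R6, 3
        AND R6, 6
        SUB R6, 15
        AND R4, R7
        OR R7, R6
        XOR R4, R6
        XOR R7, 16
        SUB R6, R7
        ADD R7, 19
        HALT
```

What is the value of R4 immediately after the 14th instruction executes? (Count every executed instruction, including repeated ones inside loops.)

-25

R6=2
R4=18
R7=-6
R4=18&(-6)=18
R7=(-6)^2=-8
R6=2-3=-1
R6=(-1)&6=6
R6=6-15=-9
R4=18&(-8)=16
R7=(-8)|(-9)=-1
R4=16^(-9)=-25
R7=(-1)^16=-17
R6=(-9)-(-17)=8
R7=(-17)+19=2
After step 14: R4 = -25.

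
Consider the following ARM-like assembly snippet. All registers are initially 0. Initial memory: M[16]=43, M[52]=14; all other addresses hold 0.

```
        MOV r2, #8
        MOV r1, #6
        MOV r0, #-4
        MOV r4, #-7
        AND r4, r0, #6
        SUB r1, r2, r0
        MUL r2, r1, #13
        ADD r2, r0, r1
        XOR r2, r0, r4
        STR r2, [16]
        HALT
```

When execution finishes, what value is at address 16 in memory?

-8

after MOV r2, #8: r2=8
after MOV r1, #6: r1=6
after MOV r0, #-4: r0=-4
after MOV r4, #-7: r4=-7
after AND r4, r0, #6: r4=(-4)&6=4
after SUB r1, r2, r0: r1=8-(-4)=12
after MUL r2, r1, #13: r2=12*13=156
after ADD r2, r0, r1: r2=(-4)+12=8
after XOR r2, r0, r4: r2=(-4)^4=-8
STR r2, [16] → M[16]=-8
halt.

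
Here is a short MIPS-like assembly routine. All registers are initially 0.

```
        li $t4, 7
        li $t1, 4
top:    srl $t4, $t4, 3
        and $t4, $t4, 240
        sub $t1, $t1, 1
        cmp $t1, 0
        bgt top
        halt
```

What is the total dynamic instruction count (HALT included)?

23

li $t4, 7 → $t4=7
li $t1, 4 → $t1=4
srl $t4, $t4, 3 → $t4=7>>3=0
and $t4, $t4, 240 → $t4=0&240=0
sub $t1, $t1, 1 → $t1=4-1=3
cmp $t1, 0  (cmp 3,0)
bgt top: taken
srl $t4, $t4, 3 → $t4=0>>3=0
and $t4, $t4, 240 → $t4=0&240=0
sub $t1, $t1, 1 → $t1=3-1=2
cmp $t1, 0  (cmp 2,0)
bgt top: taken
srl $t4, $t4, 3 → $t4=0>>3=0
and $t4, $t4, 240 → $t4=0&240=0
sub $t1, $t1, 1 → $t1=2-1=1
cmp $t1, 0  (cmp 1,0)
bgt top: taken
srl $t4, $t4, 3 → $t4=0>>3=0
and $t4, $t4, 240 → $t4=0&240=0
sub $t1, $t1, 1 → $t1=1-1=0
cmp $t1, 0  (cmp 0,0)
bgt top: not taken
halt.
Total executed instructions: 23.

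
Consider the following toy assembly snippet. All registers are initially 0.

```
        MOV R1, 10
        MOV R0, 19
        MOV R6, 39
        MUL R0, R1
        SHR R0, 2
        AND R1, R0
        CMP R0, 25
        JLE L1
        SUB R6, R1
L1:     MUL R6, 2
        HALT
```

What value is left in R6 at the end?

MOV R1, 10 → R1=10
MOV R0, 19 → R0=19
MOV R6, 39 → R6=39
MUL R0, R1 → R0=19*10=190
SHR R0, 2 → R0=190>>2=47
AND R1, R0 → R1=10&47=10
CMP R0, 25  (cmp 47,25)
JLE L1: not taken
SUB R6, R1 → R6=39-10=29
MUL R6, 2 → R6=29*2=58
halt.

58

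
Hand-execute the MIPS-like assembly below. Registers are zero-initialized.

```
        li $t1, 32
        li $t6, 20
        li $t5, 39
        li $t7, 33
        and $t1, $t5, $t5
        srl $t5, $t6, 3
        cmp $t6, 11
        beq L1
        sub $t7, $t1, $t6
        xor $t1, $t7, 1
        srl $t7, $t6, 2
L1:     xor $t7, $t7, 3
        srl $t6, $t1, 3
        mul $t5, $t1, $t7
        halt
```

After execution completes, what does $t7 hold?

li $t1, 32 → $t1=32
li $t6, 20 → $t6=20
li $t5, 39 → $t5=39
li $t7, 33 → $t7=33
and $t1, $t5, $t5 → $t1=39&39=39
srl $t5, $t6, 3 → $t5=20>>3=2
cmp $t6, 11  (cmp 20,11)
beq L1: not taken
sub $t7, $t1, $t6 → $t7=39-20=19
xor $t1, $t7, 1 → $t1=19^1=18
srl $t7, $t6, 2 → $t7=20>>2=5
xor $t7, $t7, 3 → $t7=5^3=6
srl $t6, $t1, 3 → $t6=18>>3=2
mul $t5, $t1, $t7 → $t5=18*6=108
halt.

6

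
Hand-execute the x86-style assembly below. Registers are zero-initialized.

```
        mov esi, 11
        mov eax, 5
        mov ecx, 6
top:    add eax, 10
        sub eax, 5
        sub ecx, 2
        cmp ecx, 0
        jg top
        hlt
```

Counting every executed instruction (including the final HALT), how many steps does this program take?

after mov esi, 11: esi=11
after mov eax, 5: eax=5
after mov ecx, 6: ecx=6
after add eax, 10: eax=5+10=15
after sub eax, 5: eax=15-5=10
after sub ecx, 2: ecx=6-2=4
cmp ecx, 0  (cmp 4,0)
jg top: taken
after add eax, 10: eax=10+10=20
after sub eax, 5: eax=20-5=15
after sub ecx, 2: ecx=4-2=2
cmp ecx, 0  (cmp 2,0)
jg top: taken
after add eax, 10: eax=15+10=25
after sub eax, 5: eax=25-5=20
after sub ecx, 2: ecx=2-2=0
cmp ecx, 0  (cmp 0,0)
jg top: not taken
halt.
Total executed instructions: 19.

19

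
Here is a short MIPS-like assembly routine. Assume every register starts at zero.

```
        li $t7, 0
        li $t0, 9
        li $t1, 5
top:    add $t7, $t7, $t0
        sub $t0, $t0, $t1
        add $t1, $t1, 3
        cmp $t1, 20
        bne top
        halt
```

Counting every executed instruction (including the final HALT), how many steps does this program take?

29

after li $t7, 0: $t7=0
after li $t0, 9: $t0=9
after li $t1, 5: $t1=5
after add $t7, $t7, $t0: $t7=0+9=9
after sub $t0, $t0, $t1: $t0=9-5=4
after add $t1, $t1, 3: $t1=5+3=8
cmp $t1, 20  (cmp 8,20)
bne top: taken
after add $t7, $t7, $t0: $t7=9+4=13
after sub $t0, $t0, $t1: $t0=4-8=-4
after add $t1, $t1, 3: $t1=8+3=11
cmp $t1, 20  (cmp 11,20)
bne top: taken
after add $t7, $t7, $t0: $t7=13+(-4)=9
after sub $t0, $t0, $t1: $t0=(-4)-11=-15
after add $t1, $t1, 3: $t1=11+3=14
cmp $t1, 20  (cmp 14,20)
bne top: taken
after add $t7, $t7, $t0: $t7=9+(-15)=-6
after sub $t0, $t0, $t1: $t0=(-15)-14=-29
after add $t1, $t1, 3: $t1=14+3=17
cmp $t1, 20  (cmp 17,20)
bne top: taken
after add $t7, $t7, $t0: $t7=(-6)+(-29)=-35
after sub $t0, $t0, $t1: $t0=(-29)-17=-46
after add $t1, $t1, 3: $t1=17+3=20
cmp $t1, 20  (cmp 20,20)
bne top: not taken
halt.
Total executed instructions: 29.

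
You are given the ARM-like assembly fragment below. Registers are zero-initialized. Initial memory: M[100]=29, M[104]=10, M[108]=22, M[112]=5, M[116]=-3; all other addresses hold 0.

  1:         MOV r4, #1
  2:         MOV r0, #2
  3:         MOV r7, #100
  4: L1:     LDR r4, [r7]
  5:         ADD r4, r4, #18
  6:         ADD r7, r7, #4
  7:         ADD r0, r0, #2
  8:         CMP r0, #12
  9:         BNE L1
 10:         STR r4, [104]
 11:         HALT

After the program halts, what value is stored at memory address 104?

15

MOV r4, #1 → r4=1
MOV r0, #2 → r0=2
MOV r7, #100 → r7=100
LDR r4, [r7] → r4=M[100]=29
ADD r4, r4, #18 → r4=29+18=47
ADD r7, r7, #4 → r7=100+4=104
ADD r0, r0, #2 → r0=2+2=4
CMP r0, #12  (cmp 4,12)
BNE L1: taken
LDR r4, [r7] → r4=M[104]=10
ADD r4, r4, #18 → r4=10+18=28
ADD r7, r7, #4 → r7=104+4=108
ADD r0, r0, #2 → r0=4+2=6
CMP r0, #12  (cmp 6,12)
BNE L1: taken
LDR r4, [r7] → r4=M[108]=22
ADD r4, r4, #18 → r4=22+18=40
ADD r7, r7, #4 → r7=108+4=112
ADD r0, r0, #2 → r0=6+2=8
CMP r0, #12  (cmp 8,12)
BNE L1: taken
LDR r4, [r7] → r4=M[112]=5
ADD r4, r4, #18 → r4=5+18=23
ADD r7, r7, #4 → r7=112+4=116
ADD r0, r0, #2 → r0=8+2=10
CMP r0, #12  (cmp 10,12)
BNE L1: taken
LDR r4, [r7] → r4=M[116]=-3
ADD r4, r4, #18 → r4=(-3)+18=15
ADD r7, r7, #4 → r7=116+4=120
ADD r0, r0, #2 → r0=10+2=12
CMP r0, #12  (cmp 12,12)
BNE L1: not taken
STR r4, [104] → M[104]=15
halt.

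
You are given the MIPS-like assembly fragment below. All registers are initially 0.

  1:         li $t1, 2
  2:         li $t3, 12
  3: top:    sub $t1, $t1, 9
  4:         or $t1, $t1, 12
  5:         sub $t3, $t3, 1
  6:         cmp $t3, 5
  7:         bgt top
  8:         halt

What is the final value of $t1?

-1

$t1=2
$t3=12
$t1=2-9=-7
$t1=(-7)|12=-3
$t3=12-1=11
cmp $t3, 5  (cmp 11,5)
bgt top: taken
$t1=(-3)-9=-12
$t1=(-12)|12=-4
$t3=11-1=10
cmp $t3, 5  (cmp 10,5)
bgt top: taken
$t1=(-4)-9=-13
$t1=(-13)|12=-1
$t3=10-1=9
cmp $t3, 5  (cmp 9,5)
bgt top: taken
$t1=(-1)-9=-10
$t1=(-10)|12=-2
$t3=9-1=8
cmp $t3, 5  (cmp 8,5)
bgt top: taken
$t1=(-2)-9=-11
$t1=(-11)|12=-3
$t3=8-1=7
cmp $t3, 5  (cmp 7,5)
bgt top: taken
$t1=(-3)-9=-12
$t1=(-12)|12=-4
$t3=7-1=6
cmp $t3, 5  (cmp 6,5)
bgt top: taken
$t1=(-4)-9=-13
$t1=(-13)|12=-1
$t3=6-1=5
cmp $t3, 5  (cmp 5,5)
bgt top: not taken
halt.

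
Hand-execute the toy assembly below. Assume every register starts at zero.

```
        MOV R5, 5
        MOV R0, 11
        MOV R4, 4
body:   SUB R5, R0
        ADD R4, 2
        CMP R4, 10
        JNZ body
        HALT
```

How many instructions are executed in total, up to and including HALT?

R5=5
R0=11
R4=4
R5=5-11=-6
R4=4+2=6
CMP R4, 10  (cmp 6,10)
JNZ body: taken
R5=(-6)-11=-17
R4=6+2=8
CMP R4, 10  (cmp 8,10)
JNZ body: taken
R5=(-17)-11=-28
R4=8+2=10
CMP R4, 10  (cmp 10,10)
JNZ body: not taken
halt.
Total executed instructions: 16.

16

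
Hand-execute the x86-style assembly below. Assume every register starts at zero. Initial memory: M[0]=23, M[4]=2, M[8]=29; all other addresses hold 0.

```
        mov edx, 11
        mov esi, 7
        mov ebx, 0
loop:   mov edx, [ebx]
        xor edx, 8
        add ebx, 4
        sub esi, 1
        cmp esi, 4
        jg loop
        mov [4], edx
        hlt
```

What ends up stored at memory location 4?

21

after mov edx, 11: edx=11
after mov esi, 7: esi=7
after mov ebx, 0: ebx=0
after mov edx, [ebx]: edx=M[0]=23
after xor edx, 8: edx=23^8=31
after add ebx, 4: ebx=0+4=4
after sub esi, 1: esi=7-1=6
cmp esi, 4  (cmp 6,4)
jg loop: taken
after mov edx, [ebx]: edx=M[4]=2
after xor edx, 8: edx=2^8=10
after add ebx, 4: ebx=4+4=8
after sub esi, 1: esi=6-1=5
cmp esi, 4  (cmp 5,4)
jg loop: taken
after mov edx, [ebx]: edx=M[8]=29
after xor edx, 8: edx=29^8=21
after add ebx, 4: ebx=8+4=12
after sub esi, 1: esi=5-1=4
cmp esi, 4  (cmp 4,4)
jg loop: not taken
mov [4], edx → M[4]=21
halt.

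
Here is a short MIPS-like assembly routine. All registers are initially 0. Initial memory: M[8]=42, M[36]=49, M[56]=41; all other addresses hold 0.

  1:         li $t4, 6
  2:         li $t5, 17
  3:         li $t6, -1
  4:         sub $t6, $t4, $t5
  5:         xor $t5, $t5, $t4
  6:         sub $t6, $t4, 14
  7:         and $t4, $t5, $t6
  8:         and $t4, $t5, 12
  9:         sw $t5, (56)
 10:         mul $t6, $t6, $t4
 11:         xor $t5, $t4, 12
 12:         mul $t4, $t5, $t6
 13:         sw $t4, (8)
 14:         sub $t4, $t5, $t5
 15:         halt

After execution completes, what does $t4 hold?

0

after li $t4, 6: $t4=6
after li $t5, 17: $t5=17
after li $t6, -1: $t6=-1
after sub $t6, $t4, $t5: $t6=6-17=-11
after xor $t5, $t5, $t4: $t5=17^6=23
after sub $t6, $t4, 14: $t6=6-14=-8
after and $t4, $t5, $t6: $t4=23&(-8)=16
after and $t4, $t5, 12: $t4=23&12=4
sw $t5, (56) → M[56]=23
after mul $t6, $t6, $t4: $t6=(-8)*4=-32
after xor $t5, $t4, 12: $t5=4^12=8
after mul $t4, $t5, $t6: $t4=8*(-32)=-256
sw $t4, (8) → M[8]=-256
after sub $t4, $t5, $t5: $t4=8-8=0
halt.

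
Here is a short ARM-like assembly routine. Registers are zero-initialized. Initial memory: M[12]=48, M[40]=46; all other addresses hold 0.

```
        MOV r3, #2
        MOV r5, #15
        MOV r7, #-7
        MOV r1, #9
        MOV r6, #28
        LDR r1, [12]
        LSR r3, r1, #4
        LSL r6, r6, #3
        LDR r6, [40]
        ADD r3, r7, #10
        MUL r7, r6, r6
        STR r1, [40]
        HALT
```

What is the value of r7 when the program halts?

after MOV r3, #2: r3=2
after MOV r5, #15: r5=15
after MOV r7, #-7: r7=-7
after MOV r1, #9: r1=9
after MOV r6, #28: r6=28
after LDR r1, [12]: r1=M[12]=48
after LSR r3, r1, #4: r3=48>>4=3
after LSL r6, r6, #3: r6=28<<3=224
after LDR r6, [40]: r6=M[40]=46
after ADD r3, r7, #10: r3=(-7)+10=3
after MUL r7, r6, r6: r7=46*46=2116
STR r1, [40] → M[40]=48
halt.

2116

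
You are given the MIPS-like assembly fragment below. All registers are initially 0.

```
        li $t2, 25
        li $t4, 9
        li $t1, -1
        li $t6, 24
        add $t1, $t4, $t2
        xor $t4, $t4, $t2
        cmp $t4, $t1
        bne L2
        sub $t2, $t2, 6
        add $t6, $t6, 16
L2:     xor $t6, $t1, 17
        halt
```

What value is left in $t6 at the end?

$t2=25
$t4=9
$t1=-1
$t6=24
$t1=9+25=34
$t4=9^25=16
cmp $t4, $t1  (cmp 16,34)
bne L2: taken
$t6=34^17=51
halt.

51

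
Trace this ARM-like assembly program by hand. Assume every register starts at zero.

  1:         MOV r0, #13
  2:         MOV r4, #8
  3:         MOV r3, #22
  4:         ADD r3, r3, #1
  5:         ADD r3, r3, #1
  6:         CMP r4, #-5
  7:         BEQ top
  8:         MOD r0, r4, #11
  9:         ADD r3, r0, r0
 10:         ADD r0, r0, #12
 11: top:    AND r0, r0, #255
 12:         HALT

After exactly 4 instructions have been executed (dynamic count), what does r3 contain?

after MOV r0, #13: r0=13
after MOV r4, #8: r4=8
after MOV r3, #22: r3=22
after ADD r3, r3, #1: r3=22+1=23
After step 4: r3 = 23.

23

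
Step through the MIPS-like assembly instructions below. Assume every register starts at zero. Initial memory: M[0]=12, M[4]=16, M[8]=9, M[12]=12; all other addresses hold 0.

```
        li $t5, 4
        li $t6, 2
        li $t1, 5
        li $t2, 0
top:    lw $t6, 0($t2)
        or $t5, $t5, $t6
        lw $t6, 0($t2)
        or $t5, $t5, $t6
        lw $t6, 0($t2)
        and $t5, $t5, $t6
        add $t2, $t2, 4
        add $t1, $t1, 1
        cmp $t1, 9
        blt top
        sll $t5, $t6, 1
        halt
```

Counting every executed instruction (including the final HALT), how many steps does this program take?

46

after li $t5, 4: $t5=4
after li $t6, 2: $t6=2
after li $t1, 5: $t1=5
after li $t2, 0: $t2=0
after lw $t6, 0($t2): $t6=M[0]=12
after or $t5, $t5, $t6: $t5=4|12=12
after lw $t6, 0($t2): $t6=M[0]=12
after or $t5, $t5, $t6: $t5=12|12=12
after lw $t6, 0($t2): $t6=M[0]=12
after and $t5, $t5, $t6: $t5=12&12=12
after add $t2, $t2, 4: $t2=0+4=4
after add $t1, $t1, 1: $t1=5+1=6
cmp $t1, 9  (cmp 6,9)
blt top: taken
after lw $t6, 0($t2): $t6=M[4]=16
after or $t5, $t5, $t6: $t5=12|16=28
after lw $t6, 0($t2): $t6=M[4]=16
after or $t5, $t5, $t6: $t5=28|16=28
after lw $t6, 0($t2): $t6=M[4]=16
after and $t5, $t5, $t6: $t5=28&16=16
after add $t2, $t2, 4: $t2=4+4=8
after add $t1, $t1, 1: $t1=6+1=7
cmp $t1, 9  (cmp 7,9)
blt top: taken
after lw $t6, 0($t2): $t6=M[8]=9
after or $t5, $t5, $t6: $t5=16|9=25
after lw $t6, 0($t2): $t6=M[8]=9
after or $t5, $t5, $t6: $t5=25|9=25
after lw $t6, 0($t2): $t6=M[8]=9
after and $t5, $t5, $t6: $t5=25&9=9
after add $t2, $t2, 4: $t2=8+4=12
after add $t1, $t1, 1: $t1=7+1=8
cmp $t1, 9  (cmp 8,9)
blt top: taken
after lw $t6, 0($t2): $t6=M[12]=12
after or $t5, $t5, $t6: $t5=9|12=13
after lw $t6, 0($t2): $t6=M[12]=12
after or $t5, $t5, $t6: $t5=13|12=13
after lw $t6, 0($t2): $t6=M[12]=12
after and $t5, $t5, $t6: $t5=13&12=12
after add $t2, $t2, 4: $t2=12+4=16
after add $t1, $t1, 1: $t1=8+1=9
cmp $t1, 9  (cmp 9,9)
blt top: not taken
after sll $t5, $t6, 1: $t5=12<<1=24
halt.
Total executed instructions: 46.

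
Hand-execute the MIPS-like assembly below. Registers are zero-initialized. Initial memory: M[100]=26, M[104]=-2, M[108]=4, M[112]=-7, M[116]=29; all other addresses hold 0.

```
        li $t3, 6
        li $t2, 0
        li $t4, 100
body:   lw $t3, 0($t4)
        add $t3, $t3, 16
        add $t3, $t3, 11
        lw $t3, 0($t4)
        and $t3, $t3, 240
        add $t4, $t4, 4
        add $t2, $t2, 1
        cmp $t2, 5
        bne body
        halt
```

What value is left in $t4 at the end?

120

li $t3, 6 → $t3=6
li $t2, 0 → $t2=0
li $t4, 100 → $t4=100
lw $t3, 0($t4) → $t3=M[100]=26
add $t3, $t3, 16 → $t3=26+16=42
add $t3, $t3, 11 → $t3=42+11=53
lw $t3, 0($t4) → $t3=M[100]=26
and $t3, $t3, 240 → $t3=26&240=16
add $t4, $t4, 4 → $t4=100+4=104
add $t2, $t2, 1 → $t2=0+1=1
cmp $t2, 5  (cmp 1,5)
bne body: taken
lw $t3, 0($t4) → $t3=M[104]=-2
add $t3, $t3, 16 → $t3=(-2)+16=14
add $t3, $t3, 11 → $t3=14+11=25
lw $t3, 0($t4) → $t3=M[104]=-2
and $t3, $t3, 240 → $t3=(-2)&240=240
add $t4, $t4, 4 → $t4=104+4=108
add $t2, $t2, 1 → $t2=1+1=2
cmp $t2, 5  (cmp 2,5)
bne body: taken
lw $t3, 0($t4) → $t3=M[108]=4
add $t3, $t3, 16 → $t3=4+16=20
add $t3, $t3, 11 → $t3=20+11=31
lw $t3, 0($t4) → $t3=M[108]=4
and $t3, $t3, 240 → $t3=4&240=0
add $t4, $t4, 4 → $t4=108+4=112
add $t2, $t2, 1 → $t2=2+1=3
cmp $t2, 5  (cmp 3,5)
bne body: taken
lw $t3, 0($t4) → $t3=M[112]=-7
add $t3, $t3, 16 → $t3=(-7)+16=9
add $t3, $t3, 11 → $t3=9+11=20
lw $t3, 0($t4) → $t3=M[112]=-7
and $t3, $t3, 240 → $t3=(-7)&240=240
add $t4, $t4, 4 → $t4=112+4=116
add $t2, $t2, 1 → $t2=3+1=4
cmp $t2, 5  (cmp 4,5)
bne body: taken
lw $t3, 0($t4) → $t3=M[116]=29
add $t3, $t3, 16 → $t3=29+16=45
add $t3, $t3, 11 → $t3=45+11=56
lw $t3, 0($t4) → $t3=M[116]=29
and $t3, $t3, 240 → $t3=29&240=16
add $t4, $t4, 4 → $t4=116+4=120
add $t2, $t2, 1 → $t2=4+1=5
cmp $t2, 5  (cmp 5,5)
bne body: not taken
halt.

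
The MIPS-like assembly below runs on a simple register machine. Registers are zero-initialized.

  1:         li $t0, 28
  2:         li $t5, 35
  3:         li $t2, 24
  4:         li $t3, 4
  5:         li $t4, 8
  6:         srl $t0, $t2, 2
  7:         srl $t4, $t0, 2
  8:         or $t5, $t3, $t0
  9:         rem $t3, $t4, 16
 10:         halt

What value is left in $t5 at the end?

after li $t0, 28: $t0=28
after li $t5, 35: $t5=35
after li $t2, 24: $t2=24
after li $t3, 4: $t3=4
after li $t4, 8: $t4=8
after srl $t0, $t2, 2: $t0=24>>2=6
after srl $t4, $t0, 2: $t4=6>>2=1
after or $t5, $t3, $t0: $t5=4|6=6
after rem $t3, $t4, 16: $t3=1%16=1
halt.

6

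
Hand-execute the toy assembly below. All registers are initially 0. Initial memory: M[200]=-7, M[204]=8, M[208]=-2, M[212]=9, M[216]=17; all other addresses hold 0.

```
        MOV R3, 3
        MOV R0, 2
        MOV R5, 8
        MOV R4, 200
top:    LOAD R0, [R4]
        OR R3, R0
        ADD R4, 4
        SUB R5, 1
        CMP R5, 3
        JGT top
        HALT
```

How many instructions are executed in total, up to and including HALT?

35

after MOV R3, 3: R3=3
after MOV R0, 2: R0=2
after MOV R5, 8: R5=8
after MOV R4, 200: R4=200
after LOAD R0, [R4]: R0=M[200]=-7
after OR R3, R0: R3=3|(-7)=-5
after ADD R4, 4: R4=200+4=204
after SUB R5, 1: R5=8-1=7
CMP R5, 3  (cmp 7,3)
JGT top: taken
after LOAD R0, [R4]: R0=M[204]=8
after OR R3, R0: R3=(-5)|8=-5
after ADD R4, 4: R4=204+4=208
after SUB R5, 1: R5=7-1=6
CMP R5, 3  (cmp 6,3)
JGT top: taken
after LOAD R0, [R4]: R0=M[208]=-2
after OR R3, R0: R3=(-5)|(-2)=-1
after ADD R4, 4: R4=208+4=212
after SUB R5, 1: R5=6-1=5
CMP R5, 3  (cmp 5,3)
JGT top: taken
after LOAD R0, [R4]: R0=M[212]=9
after OR R3, R0: R3=(-1)|9=-1
after ADD R4, 4: R4=212+4=216
after SUB R5, 1: R5=5-1=4
CMP R5, 3  (cmp 4,3)
JGT top: taken
after LOAD R0, [R4]: R0=M[216]=17
after OR R3, R0: R3=(-1)|17=-1
after ADD R4, 4: R4=216+4=220
after SUB R5, 1: R5=4-1=3
CMP R5, 3  (cmp 3,3)
JGT top: not taken
halt.
Total executed instructions: 35.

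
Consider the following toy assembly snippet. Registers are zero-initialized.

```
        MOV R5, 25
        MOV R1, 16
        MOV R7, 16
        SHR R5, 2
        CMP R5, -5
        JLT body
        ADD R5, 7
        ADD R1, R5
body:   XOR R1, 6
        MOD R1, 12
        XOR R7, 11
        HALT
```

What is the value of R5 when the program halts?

13

R5=25
R1=16
R7=16
R5=25>>2=6
CMP R5, -5  (cmp 6,-5)
JLT body: not taken
R5=6+7=13
R1=16+13=29
R1=29^6=27
R1=27%12=3
R7=16^11=27
halt.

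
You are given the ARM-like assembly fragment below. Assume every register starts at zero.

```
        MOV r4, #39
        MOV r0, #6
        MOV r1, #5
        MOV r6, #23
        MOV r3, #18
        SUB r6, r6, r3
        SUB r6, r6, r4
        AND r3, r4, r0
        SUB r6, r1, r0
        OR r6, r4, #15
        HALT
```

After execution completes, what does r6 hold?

r4=39
r0=6
r1=5
r6=23
r3=18
r6=23-18=5
r6=5-39=-34
r3=39&6=6
r6=5-6=-1
r6=39|15=47
halt.

47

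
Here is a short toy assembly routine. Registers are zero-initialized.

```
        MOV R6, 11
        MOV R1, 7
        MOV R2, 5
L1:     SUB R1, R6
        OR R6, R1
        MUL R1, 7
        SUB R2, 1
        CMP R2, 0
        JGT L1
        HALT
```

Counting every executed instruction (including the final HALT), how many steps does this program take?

R6=11
R1=7
R2=5
R1=7-11=-4
R6=11|(-4)=-1
R1=(-4)*7=-28
R2=5-1=4
CMP R2, 0  (cmp 4,0)
JGT L1: taken
R1=(-28)-(-1)=-27
R6=(-1)|(-27)=-1
R1=(-27)*7=-189
R2=4-1=3
CMP R2, 0  (cmp 3,0)
JGT L1: taken
R1=(-189)-(-1)=-188
R6=(-1)|(-188)=-1
R1=(-188)*7=-1316
R2=3-1=2
CMP R2, 0  (cmp 2,0)
JGT L1: taken
R1=(-1316)-(-1)=-1315
R6=(-1)|(-1315)=-1
R1=(-1315)*7=-9205
R2=2-1=1
CMP R2, 0  (cmp 1,0)
JGT L1: taken
R1=(-9205)-(-1)=-9204
R6=(-1)|(-9204)=-1
R1=(-9204)*7=-64428
R2=1-1=0
CMP R2, 0  (cmp 0,0)
JGT L1: not taken
halt.
Total executed instructions: 34.

34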